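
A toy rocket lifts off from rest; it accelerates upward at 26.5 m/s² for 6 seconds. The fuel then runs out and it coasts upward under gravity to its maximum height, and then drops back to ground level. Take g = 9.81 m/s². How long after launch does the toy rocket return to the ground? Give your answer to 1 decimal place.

Phase 1 (powered ascent): v₀ = 0 m/s, a = 26.5 m/s².
v = v₀ + at = 0 + (26.5)(6) = 159 m/s
Δx = v₀t + ½at² = 0·6 + 0.5·26.5·6² = 477 m

Phase 2 (coasting upward): v₀ = 159 m/s, a = -9.81 m/s².
v = v₀ + at → t = (0 − 159) / -9.81 = 16.2 s
v² = v₀² + 2aΔx → Δx = (0² − 159²)/(2·-9.81) = 1290 m

Phase 3 (free fall): v₀ = 0 m/s, a = -9.81 m/s².
Falls 1770 m from rest: t = √(2·1770/9.81) = 19.0 s; v = g·t = 186 m/s.
Total time = 6.00 + 16.2 + 19.0 = 41.2 s

41.2 s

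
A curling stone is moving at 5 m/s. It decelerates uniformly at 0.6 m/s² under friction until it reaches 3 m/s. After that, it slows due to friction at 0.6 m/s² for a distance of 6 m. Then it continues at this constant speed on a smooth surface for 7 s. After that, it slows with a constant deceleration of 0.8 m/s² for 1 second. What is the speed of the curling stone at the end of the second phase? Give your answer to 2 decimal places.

Phase 1 (decelerating): v₀ = 5.00 m/s, a = -0.6 m/s².
v = v₀ + at → t = (3 − 5.00) / -0.6 = 3.33 s
v² = v₀² + 2aΔx → Δx = (3² − 5.00²)/(2·-0.6) = 13.3 m

Phase 2 (decelerating): v₀ = 3.00 m/s, a = -0.6 m/s².
v² = v₀² + 2aΔx = 3.00² + 2·-0.6·6 = 1.80 → v = 1.34 m/s
t = (v − v₀)/a = (1.34 − 3.00)/-0.6 = 2.76 s
Speed at end of phase 2 = 1.34 m/s

1.34 m/s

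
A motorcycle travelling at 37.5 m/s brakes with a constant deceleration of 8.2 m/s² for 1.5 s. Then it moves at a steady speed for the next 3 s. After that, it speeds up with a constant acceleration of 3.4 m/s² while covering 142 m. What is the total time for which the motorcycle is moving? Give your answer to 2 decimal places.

8.86 s

Phase 1 (decelerating): v₀ = 37.5 m/s, a = -8.2 m/s².
v = v₀ + at = 37.5 + (-8.2)(1.5) = 25.2 m/s
Δx = v₀t + ½at² = 37.5·1.5 + 0.5·-8.2·1.5² = 47.0 m

Phase 2 (constant speed): v₀ = 25.2 m/s, a = 0 m/s².
v = v₀ + at = 25.2 + (0)(3) = 25.2 m/s
Δx = v₀t + ½at² = 25.2·3 + 0.5·0·3² = 75.6 m

Phase 3 (accelerating): v₀ = 25.2 m/s, a = 3.4 m/s².
v² = v₀² + 2aΔx = 25.2² + 2·3.4·142 = 1600 → v = 40.0 m/s
t = (v − v₀)/a = (40.0 − 25.2)/3.4 = 4.36 s
Total time = 1.50 + 3.00 + 4.36 = 8.86 s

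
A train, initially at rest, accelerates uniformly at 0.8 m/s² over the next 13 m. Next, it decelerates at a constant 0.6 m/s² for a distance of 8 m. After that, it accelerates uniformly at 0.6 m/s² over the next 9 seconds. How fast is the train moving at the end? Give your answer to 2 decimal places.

8.75 m/s

Phase 1 (accelerating): v₀ = 0 m/s, a = 0.8 m/s².
v² = v₀² + 2aΔx = 0² + 2·0.8·13 = 20.8 → v = 4.56 m/s
t = (v − v₀)/a = (4.56 − 0)/0.8 = 5.70 s

Phase 2 (decelerating): v₀ = 4.56 m/s, a = -0.6 m/s².
v² = v₀² + 2aΔx = 4.56² + 2·-0.6·8 = 11.2 → v = 3.35 m/s
t = (v − v₀)/a = (3.35 − 4.56)/-0.6 = 2.02 s

Phase 3 (accelerating): v₀ = 3.35 m/s, a = 0.6 m/s².
v = v₀ + at = 3.35 + (0.6)(9) = 8.75 m/s
Δx = v₀t + ½at² = 3.35·9 + 0.5·0.6·9² = 54.4 m
Final speed = 8.75 m/s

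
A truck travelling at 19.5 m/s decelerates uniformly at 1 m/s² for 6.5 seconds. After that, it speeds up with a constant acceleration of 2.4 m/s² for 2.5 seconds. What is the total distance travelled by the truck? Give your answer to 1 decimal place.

Phase 1 (decelerating): v₀ = 19.5 m/s, a = -1 m/s².
v = v₀ + at = 19.5 + (-1)(6.5) = 13.0 m/s
Δx = v₀t + ½at² = 19.5·6.5 + 0.5·-1·6.5² = 106 m

Phase 2 (accelerating): v₀ = 13.0 m/s, a = 2.4 m/s².
v = v₀ + at = 13.0 + (2.4)(2.5) = 19.0 m/s
Δx = v₀t + ½at² = 13.0·2.5 + 0.5·2.4·2.5² = 40.0 m
Total distance = 106 + 40.0 = 146 m

145.6 m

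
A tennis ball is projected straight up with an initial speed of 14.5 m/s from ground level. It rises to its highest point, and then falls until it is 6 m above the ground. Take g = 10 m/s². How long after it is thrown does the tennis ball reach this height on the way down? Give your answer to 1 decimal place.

Phase 1 (rising): v₀ = 14.5 m/s, a = -10 m/s².
v = v₀ + at → t = (0 − 14.5) / -10 = 1.45 s
v² = v₀² + 2aΔx → Δx = (0² − 14.5²)/(2·-10) = 10.5 m

Phase 2 (falling): v₀ = 0 m/s, a = -10 m/s².
Falls 4.51 m from rest: t = √(2·4.51/10) = 0.950 s; v = g·t = 9.50 m/s.
Total time = 1.45 + 0.950 = 2.40 s

2.4 s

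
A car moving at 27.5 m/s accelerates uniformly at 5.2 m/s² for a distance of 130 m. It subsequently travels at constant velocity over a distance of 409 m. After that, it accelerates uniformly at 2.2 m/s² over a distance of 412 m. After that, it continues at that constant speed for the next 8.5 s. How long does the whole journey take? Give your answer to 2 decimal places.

28.54 s

Phase 1 (accelerating): v₀ = 27.5 m/s, a = 5.2 m/s².
v² = v₀² + 2aΔx = 27.5² + 2·5.2·130 = 2110 → v = 45.9 m/s
t = (v − v₀)/a = (45.9 − 27.5)/5.2 = 3.54 s

Phase 2 (constant speed): v₀ = 45.9 m/s, a = 0 m/s².
Constant speed: t = d/v = 409/45.9 = 8.91 s

Phase 3 (accelerating): v₀ = 45.9 m/s, a = 2.2 m/s².
v² = v₀² + 2aΔx = 45.9² + 2·2.2·412 = 3920 → v = 62.6 m/s
t = (v − v₀)/a = (62.6 − 45.9)/2.2 = 7.59 s

Phase 4 (constant speed): v₀ = 62.6 m/s, a = 0 m/s².
v = v₀ + at = 62.6 + (0)(8.5) = 62.6 m/s
Δx = v₀t + ½at² = 62.6·8.5 + 0.5·0·8.5² = 532 m
Total time = 3.54 + 8.91 + 7.59 + 8.50 = 28.5 s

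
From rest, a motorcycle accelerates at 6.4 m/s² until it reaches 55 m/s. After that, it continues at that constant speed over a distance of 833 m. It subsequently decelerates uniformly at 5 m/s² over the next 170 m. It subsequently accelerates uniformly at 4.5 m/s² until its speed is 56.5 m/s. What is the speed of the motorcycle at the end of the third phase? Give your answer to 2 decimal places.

Phase 1 (accelerating): v₀ = 0 m/s, a = 6.4 m/s².
v = v₀ + at → t = (55 − 0) / 6.4 = 8.59 s
v² = v₀² + 2aΔx → Δx = (55² − 0²)/(2·6.4) = 236 m

Phase 2 (constant speed): v₀ = 55.0 m/s, a = 0 m/s².
Constant speed: t = d/v = 833/55.0 = 15.1 s

Phase 3 (decelerating): v₀ = 55.0 m/s, a = -5 m/s².
v² = v₀² + 2aΔx = 55.0² + 2·-5·170 = 1320 → v = 36.4 m/s
t = (v − v₀)/a = (36.4 − 55.0)/-5 = 3.72 s
Speed at end of phase 3 = 36.4 m/s

36.40 m/s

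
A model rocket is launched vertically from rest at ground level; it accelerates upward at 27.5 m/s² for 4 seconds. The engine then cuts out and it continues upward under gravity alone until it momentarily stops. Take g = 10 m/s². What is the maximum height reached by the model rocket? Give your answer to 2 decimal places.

Phase 1 (powered ascent): v₀ = 0 m/s, a = 27.5 m/s².
v = v₀ + at = 0 + (27.5)(4) = 110 m/s
Δx = v₀t + ½at² = 0·4 + 0.5·27.5·4² = 220 m

Phase 2 (coasting upward): v₀ = 110 m/s, a = -10 m/s².
v = v₀ + at → t = (0 − 110) / -10 = 11.0 s
v² = v₀² + 2aΔx → Δx = (0² − 110²)/(2·-10) = 605 m
Maximum height = 220 + 605 = 825 m

825.00 m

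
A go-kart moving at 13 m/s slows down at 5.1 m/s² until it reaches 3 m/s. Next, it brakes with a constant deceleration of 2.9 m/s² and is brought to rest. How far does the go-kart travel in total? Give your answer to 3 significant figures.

17.2 m

Phase 1 (decelerating): v₀ = 13.0 m/s, a = -5.1 m/s².
v = v₀ + at → t = (3 − 13.0) / -5.1 = 1.96 s
v² = v₀² + 2aΔx → Δx = (3² − 13.0²)/(2·-5.1) = 15.7 m

Phase 2 (decelerating): v₀ = 3.00 m/s, a = -2.9 m/s².
v = v₀ + at → t = (0 − 3.00) / -2.9 = 1.03 s
v² = v₀² + 2aΔx → Δx = (0² − 3.00²)/(2·-2.9) = 1.55 m
Total distance = 15.7 + 1.55 = 17.2 m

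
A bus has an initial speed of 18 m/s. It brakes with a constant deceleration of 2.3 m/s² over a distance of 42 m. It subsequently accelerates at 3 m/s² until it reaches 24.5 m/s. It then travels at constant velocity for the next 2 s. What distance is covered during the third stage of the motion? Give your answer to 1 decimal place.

49.0 m

Phase 1 (decelerating): v₀ = 18.0 m/s, a = -2.3 m/s².
v² = v₀² + 2aΔx = 18.0² + 2·-2.3·42 = 131 → v = 11.4 m/s
t = (v − v₀)/a = (11.4 − 18.0)/-2.3 = 2.85 s

Phase 2 (accelerating): v₀ = 11.4 m/s, a = 3 m/s².
v = v₀ + at → t = (24.5 − 11.4) / 3 = 4.35 s
v² = v₀² + 2aΔx → Δx = (24.5² − 11.4²)/(2·3) = 78.2 m

Phase 3 (constant speed): v₀ = 24.5 m/s, a = 0 m/s².
v = v₀ + at = 24.5 + (0)(2) = 24.5 m/s
Δx = v₀t + ½at² = 24.5·2 + 0.5·0·2² = 49.0 m
Distance in phase 3 = 49.0 m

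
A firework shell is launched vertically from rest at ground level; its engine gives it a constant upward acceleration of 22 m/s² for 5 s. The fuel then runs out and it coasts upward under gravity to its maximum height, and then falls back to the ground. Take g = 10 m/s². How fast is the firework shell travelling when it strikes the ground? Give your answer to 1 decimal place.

Phase 1 (powered ascent): v₀ = 0 m/s, a = 22 m/s².
v = v₀ + at = 0 + (22)(5) = 110 m/s
Δx = v₀t + ½at² = 0·5 + 0.5·22·5² = 275 m

Phase 2 (coasting upward): v₀ = 110 m/s, a = -10 m/s².
v = v₀ + at → t = (0 − 110) / -10 = 11.0 s
v² = v₀² + 2aΔx → Δx = (0² − 110²)/(2·-10) = 605 m

Phase 3 (free fall): v₀ = 0 m/s, a = -10 m/s².
Falls 880 m from rest: t = √(2·880/10) = 13.3 s; v = g·t = 133 m/s.
Impact speed = 133 m/s

132.7 m/s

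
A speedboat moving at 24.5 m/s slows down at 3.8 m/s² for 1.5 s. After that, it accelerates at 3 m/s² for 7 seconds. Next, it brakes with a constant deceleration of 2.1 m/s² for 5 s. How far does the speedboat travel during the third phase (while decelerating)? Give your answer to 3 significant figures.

Phase 1 (decelerating): v₀ = 24.5 m/s, a = -3.8 m/s².
v = v₀ + at = 24.5 + (-3.8)(1.5) = 18.8 m/s
Δx = v₀t + ½at² = 24.5·1.5 + 0.5·-3.8·1.5² = 32.5 m

Phase 2 (accelerating): v₀ = 18.8 m/s, a = 3 m/s².
v = v₀ + at = 18.8 + (3)(7) = 39.8 m/s
Δx = v₀t + ½at² = 18.8·7 + 0.5·3·7² = 205 m

Phase 3 (decelerating): v₀ = 39.8 m/s, a = -2.1 m/s².
v = v₀ + at = 39.8 + (-2.1)(5) = 29.3 m/s
Δx = v₀t + ½at² = 39.8·5 + 0.5·-2.1·5² = 173 m
Distance in phase 3 = 173 m

173 m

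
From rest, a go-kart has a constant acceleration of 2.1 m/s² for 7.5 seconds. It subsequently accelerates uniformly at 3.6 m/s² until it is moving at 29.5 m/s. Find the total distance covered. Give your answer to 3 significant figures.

145 m

Phase 1 (accelerating): v₀ = 0 m/s, a = 2.1 m/s².
v = v₀ + at = 0 + (2.1)(7.5) = 15.8 m/s
Δx = v₀t + ½at² = 0·7.5 + 0.5·2.1·7.5² = 59.1 m

Phase 2 (accelerating): v₀ = 15.8 m/s, a = 3.6 m/s².
v = v₀ + at → t = (29.5 − 15.8) / 3.6 = 3.82 s
v² = v₀² + 2aΔx → Δx = (29.5² − 15.8²)/(2·3.6) = 86.4 m
Total distance = 59.1 + 86.4 = 145 m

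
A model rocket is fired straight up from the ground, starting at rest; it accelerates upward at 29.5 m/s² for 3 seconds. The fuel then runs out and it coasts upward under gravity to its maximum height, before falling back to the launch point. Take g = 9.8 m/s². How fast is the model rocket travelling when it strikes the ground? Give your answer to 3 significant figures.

102 m/s

Phase 1 (powered ascent): v₀ = 0 m/s, a = 29.5 m/s².
v = v₀ + at = 0 + (29.5)(3) = 88.5 m/s
Δx = v₀t + ½at² = 0·3 + 0.5·29.5·3² = 133 m

Phase 2 (coasting upward): v₀ = 88.5 m/s, a = -9.8 m/s².
v = v₀ + at → t = (0 − 88.5) / -9.8 = 9.03 s
v² = v₀² + 2aΔx → Δx = (0² − 88.5²)/(2·-9.8) = 400 m

Phase 3 (free fall): v₀ = 0 m/s, a = -9.8 m/s².
Falls 532 m from rest: t = √(2·532/9.8) = 10.4 s; v = g·t = 102 m/s.
Impact speed = 102 m/s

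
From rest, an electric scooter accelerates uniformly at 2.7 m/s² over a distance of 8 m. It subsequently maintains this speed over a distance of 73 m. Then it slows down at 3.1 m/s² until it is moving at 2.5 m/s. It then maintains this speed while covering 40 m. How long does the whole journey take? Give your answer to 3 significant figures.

Phase 1 (accelerating): v₀ = 0 m/s, a = 2.7 m/s².
v² = v₀² + 2aΔx = 0² + 2·2.7·8 = 43.2 → v = 6.57 m/s
t = (v − v₀)/a = (6.57 − 0)/2.7 = 2.43 s

Phase 2 (constant speed): v₀ = 6.57 m/s, a = 0 m/s².
Constant speed: t = d/v = 73/6.57 = 11.1 s

Phase 3 (decelerating): v₀ = 6.57 m/s, a = -3.1 m/s².
v = v₀ + at → t = (2.5 − 6.57) / -3.1 = 1.31 s
v² = v₀² + 2aΔx → Δx = (2.5² − 6.57²)/(2·-3.1) = 5.96 m

Phase 4 (constant speed): v₀ = 2.50 m/s, a = 0 m/s².
Constant speed: t = d/v = 40/2.50 = 16.0 s
Total time = 2.43 + 11.1 + 1.31 + 16.0 = 30.9 s

30.9 s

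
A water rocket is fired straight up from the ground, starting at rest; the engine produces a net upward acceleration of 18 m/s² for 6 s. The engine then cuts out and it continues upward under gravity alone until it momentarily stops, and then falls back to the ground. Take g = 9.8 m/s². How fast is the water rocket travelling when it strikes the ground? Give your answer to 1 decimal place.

134.2 m/s

Phase 1 (powered ascent): v₀ = 0 m/s, a = 18 m/s².
v = v₀ + at = 0 + (18)(6) = 108 m/s
Δx = v₀t + ½at² = 0·6 + 0.5·18·6² = 324 m

Phase 2 (coasting upward): v₀ = 108 m/s, a = -9.8 m/s².
v = v₀ + at → t = (0 − 108) / -9.8 = 11.0 s
v² = v₀² + 2aΔx → Δx = (0² − 108²)/(2·-9.8) = 595 m

Phase 3 (free fall): v₀ = 0 m/s, a = -9.8 m/s².
Falls 919 m from rest: t = √(2·919/9.8) = 13.7 s; v = g·t = 134 m/s.
Impact speed = 134 m/s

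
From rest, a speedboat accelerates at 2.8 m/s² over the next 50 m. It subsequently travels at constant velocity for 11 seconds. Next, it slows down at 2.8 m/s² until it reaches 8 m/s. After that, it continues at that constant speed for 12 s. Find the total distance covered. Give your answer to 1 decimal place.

368.6 m

Phase 1 (accelerating): v₀ = 0 m/s, a = 2.8 m/s².
v² = v₀² + 2aΔx = 0² + 2·2.8·50 = 280 → v = 16.7 m/s
t = (v − v₀)/a = (16.7 − 0)/2.8 = 5.98 s

Phase 2 (constant speed): v₀ = 16.7 m/s, a = 0 m/s².
v = v₀ + at = 16.7 + (0)(11) = 16.7 m/s
Δx = v₀t + ½at² = 16.7·11 + 0.5·0·11² = 184 m

Phase 3 (decelerating): v₀ = 16.7 m/s, a = -2.8 m/s².
v = v₀ + at → t = (8 − 16.7) / -2.8 = 3.12 s
v² = v₀² + 2aΔx → Δx = (8² − 16.7²)/(2·-2.8) = 38.6 m

Phase 4 (constant speed): v₀ = 8.00 m/s, a = 0 m/s².
v = v₀ + at = 8.00 + (0)(12) = 8.00 m/s
Δx = v₀t + ½at² = 8.00·12 + 0.5·0·12² = 96.0 m
Total distance = 50.0 + 184 + 38.6 + 96.0 = 369 m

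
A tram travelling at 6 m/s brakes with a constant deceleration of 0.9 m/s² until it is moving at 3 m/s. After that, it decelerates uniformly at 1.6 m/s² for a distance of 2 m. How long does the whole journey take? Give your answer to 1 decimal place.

Phase 1 (decelerating): v₀ = 6.00 m/s, a = -0.9 m/s².
v = v₀ + at → t = (3 − 6.00) / -0.9 = 3.33 s
v² = v₀² + 2aΔx → Δx = (3² − 6.00²)/(2·-0.9) = 15.0 m

Phase 2 (decelerating): v₀ = 3.00 m/s, a = -1.6 m/s².
v² = v₀² + 2aΔx = 3.00² + 2·-1.6·2 = 2.60 → v = 1.61 m/s
t = (v − v₀)/a = (1.61 − 3.00)/-1.6 = 0.867 s
Total time = 3.33 + 0.867 = 4.20 s

4.2 s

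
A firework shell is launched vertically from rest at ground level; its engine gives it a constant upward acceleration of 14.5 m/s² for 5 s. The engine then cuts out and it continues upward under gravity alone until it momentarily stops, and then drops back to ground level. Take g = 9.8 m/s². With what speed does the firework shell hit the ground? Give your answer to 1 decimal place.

Phase 1 (powered ascent): v₀ = 0 m/s, a = 14.5 m/s².
v = v₀ + at = 0 + (14.5)(5) = 72.5 m/s
Δx = v₀t + ½at² = 0·5 + 0.5·14.5·5² = 181 m

Phase 2 (coasting upward): v₀ = 72.5 m/s, a = -9.8 m/s².
v = v₀ + at → t = (0 − 72.5) / -9.8 = 7.40 s
v² = v₀² + 2aΔx → Δx = (0² − 72.5²)/(2·-9.8) = 268 m

Phase 3 (free fall): v₀ = 0 m/s, a = -9.8 m/s².
Falls 449 m from rest: t = √(2·449/9.8) = 9.58 s; v = g·t = 93.9 m/s.
Impact speed = 93.9 m/s

93.9 m/s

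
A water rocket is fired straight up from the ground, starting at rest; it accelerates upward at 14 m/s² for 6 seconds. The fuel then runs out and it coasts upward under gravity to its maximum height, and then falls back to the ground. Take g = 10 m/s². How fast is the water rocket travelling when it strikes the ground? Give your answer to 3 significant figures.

110 m/s

Phase 1 (powered ascent): v₀ = 0 m/s, a = 14 m/s².
v = v₀ + at = 0 + (14)(6) = 84.0 m/s
Δx = v₀t + ½at² = 0·6 + 0.5·14·6² = 252 m

Phase 2 (coasting upward): v₀ = 84.0 m/s, a = -10 m/s².
v = v₀ + at → t = (0 − 84.0) / -10 = 8.40 s
v² = v₀² + 2aΔx → Δx = (0² − 84.0²)/(2·-10) = 353 m

Phase 3 (free fall): v₀ = 0 m/s, a = -10 m/s².
Falls 605 m from rest: t = √(2·605/10) = 11.0 s; v = g·t = 110 m/s.
Impact speed = 110 m/s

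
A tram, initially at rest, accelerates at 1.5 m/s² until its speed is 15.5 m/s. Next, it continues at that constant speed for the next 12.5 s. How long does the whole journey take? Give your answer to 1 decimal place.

22.8 s

Phase 1 (accelerating): v₀ = 0 m/s, a = 1.5 m/s².
v = v₀ + at → t = (15.5 − 0) / 1.5 = 10.3 s
v² = v₀² + 2aΔx → Δx = (15.5² − 0²)/(2·1.5) = 80.1 m

Phase 2 (constant speed): v₀ = 15.5 m/s, a = 0 m/s².
v = v₀ + at = 15.5 + (0)(12.5) = 15.5 m/s
Δx = v₀t + ½at² = 15.5·12.5 + 0.5·0·12.5² = 194 m
Total time = 10.3 + 12.5 = 22.8 s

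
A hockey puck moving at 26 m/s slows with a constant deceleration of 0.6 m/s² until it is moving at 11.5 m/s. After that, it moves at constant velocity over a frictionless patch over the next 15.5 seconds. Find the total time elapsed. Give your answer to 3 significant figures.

Phase 1 (decelerating): v₀ = 26.0 m/s, a = -0.6 m/s².
v = v₀ + at → t = (11.5 − 26.0) / -0.6 = 24.2 s
v² = v₀² + 2aΔx → Δx = (11.5² − 26.0²)/(2·-0.6) = 453 m

Phase 2 (constant speed): v₀ = 11.5 m/s, a = 0 m/s².
v = v₀ + at = 11.5 + (0)(15.5) = 11.5 m/s
Δx = v₀t + ½at² = 11.5·15.5 + 0.5·0·15.5² = 178 m
Total time = 24.2 + 15.5 = 39.7 s

39.7 s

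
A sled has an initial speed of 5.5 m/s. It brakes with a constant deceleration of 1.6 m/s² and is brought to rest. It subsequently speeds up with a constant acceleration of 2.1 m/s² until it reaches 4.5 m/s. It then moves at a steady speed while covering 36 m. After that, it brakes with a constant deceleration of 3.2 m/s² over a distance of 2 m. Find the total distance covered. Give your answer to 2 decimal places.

Phase 1 (decelerating): v₀ = 5.50 m/s, a = -1.6 m/s².
v = v₀ + at → t = (0 − 5.50) / -1.6 = 3.44 s
v² = v₀² + 2aΔx → Δx = (0² − 5.50²)/(2·-1.6) = 9.45 m

Phase 2 (accelerating): v₀ = 0 m/s, a = 2.1 m/s².
v = v₀ + at → t = (4.5 − 0) / 2.1 = 2.14 s
v² = v₀² + 2aΔx → Δx = (4.5² − 0²)/(2·2.1) = 4.82 m

Phase 3 (constant speed): v₀ = 4.50 m/s, a = 0 m/s².
Constant speed: t = d/v = 36/4.50 = 8.00 s

Phase 4 (decelerating): v₀ = 4.50 m/s, a = -3.2 m/s².
v² = v₀² + 2aΔx = 4.50² + 2·-3.2·2 = 7.45 → v = 2.73 m/s
t = (v − v₀)/a = (2.73 − 4.50)/-3.2 = 0.553 s
Total distance = 9.45 + 4.82 + 36.0 + 2.00 = 52.3 m

52.27 m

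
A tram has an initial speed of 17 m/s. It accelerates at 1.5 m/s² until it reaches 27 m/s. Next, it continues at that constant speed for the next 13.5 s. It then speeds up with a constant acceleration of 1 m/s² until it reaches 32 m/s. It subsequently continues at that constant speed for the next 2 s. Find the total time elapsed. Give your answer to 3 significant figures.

Phase 1 (accelerating): v₀ = 17.0 m/s, a = 1.5 m/s².
v = v₀ + at → t = (27 − 17.0) / 1.5 = 6.67 s
v² = v₀² + 2aΔx → Δx = (27² − 17.0²)/(2·1.5) = 147 m

Phase 2 (constant speed): v₀ = 27.0 m/s, a = 0 m/s².
v = v₀ + at = 27.0 + (0)(13.5) = 27.0 m/s
Δx = v₀t + ½at² = 27.0·13.5 + 0.5·0·13.5² = 364 m

Phase 3 (accelerating): v₀ = 27.0 m/s, a = 1 m/s².
v = v₀ + at → t = (32 − 27.0) / 1 = 5.00 s
v² = v₀² + 2aΔx → Δx = (32² − 27.0²)/(2·1) = 148 m

Phase 4 (constant speed): v₀ = 32.0 m/s, a = 0 m/s².
v = v₀ + at = 32.0 + (0)(2) = 32.0 m/s
Δx = v₀t + ½at² = 32.0·2 + 0.5·0·2² = 64.0 m
Total time = 6.67 + 13.5 + 5.00 + 2.00 = 27.2 s

27.2 s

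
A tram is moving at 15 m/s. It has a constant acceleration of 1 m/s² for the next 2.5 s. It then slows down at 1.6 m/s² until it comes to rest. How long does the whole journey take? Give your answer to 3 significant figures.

Phase 1 (accelerating): v₀ = 15.0 m/s, a = 1 m/s².
v = v₀ + at = 15.0 + (1)(2.5) = 17.5 m/s
Δx = v₀t + ½at² = 15.0·2.5 + 0.5·1·2.5² = 40.6 m

Phase 2 (decelerating): v₀ = 17.5 m/s, a = -1.6 m/s².
v = v₀ + at → t = (0 − 17.5) / -1.6 = 10.9 s
v² = v₀² + 2aΔx → Δx = (0² − 17.5²)/(2·-1.6) = 95.7 m
Total time = 2.50 + 10.9 = 13.4 s

13.4 s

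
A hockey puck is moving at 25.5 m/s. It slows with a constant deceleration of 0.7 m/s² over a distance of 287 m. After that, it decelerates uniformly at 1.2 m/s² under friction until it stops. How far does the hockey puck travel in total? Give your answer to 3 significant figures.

391 m

Phase 1 (decelerating): v₀ = 25.5 m/s, a = -0.7 m/s².
v² = v₀² + 2aΔx = 25.5² + 2·-0.7·287 = 248 → v = 15.8 m/s
t = (v − v₀)/a = (15.8 − 25.5)/-0.7 = 13.9 s

Phase 2 (decelerating): v₀ = 15.8 m/s, a = -1.2 m/s².
v = v₀ + at → t = (0 − 15.8) / -1.2 = 13.1 s
v² = v₀² + 2aΔx → Δx = (0² − 15.8²)/(2·-1.2) = 104 m
Total distance = 287 + 104 = 391 m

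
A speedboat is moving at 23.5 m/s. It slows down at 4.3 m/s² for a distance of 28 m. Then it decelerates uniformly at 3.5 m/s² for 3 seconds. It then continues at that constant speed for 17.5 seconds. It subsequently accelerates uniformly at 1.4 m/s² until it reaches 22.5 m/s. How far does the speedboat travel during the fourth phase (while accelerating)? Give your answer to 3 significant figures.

Phase 1 (decelerating): v₀ = 23.5 m/s, a = -4.3 m/s².
v² = v₀² + 2aΔx = 23.5² + 2·-4.3·28 = 311 → v = 17.6 m/s
t = (v − v₀)/a = (17.6 − 23.5)/-4.3 = 1.36 s

Phase 2 (decelerating): v₀ = 17.6 m/s, a = -3.5 m/s².
v = v₀ + at = 17.6 + (-3.5)(3) = 7.15 m/s
Δx = v₀t + ½at² = 17.6·3 + 0.5·-3.5·3² = 37.2 m

Phase 3 (constant speed): v₀ = 7.15 m/s, a = 0 m/s².
v = v₀ + at = 7.15 + (0)(17.5) = 7.15 m/s
Δx = v₀t + ½at² = 7.15·17.5 + 0.5·0·17.5² = 125 m

Phase 4 (accelerating): v₀ = 7.15 m/s, a = 1.4 m/s².
v = v₀ + at → t = (22.5 − 7.15) / 1.4 = 11.0 s
v² = v₀² + 2aΔx → Δx = (22.5² − 7.15²)/(2·1.4) = 163 m
Distance in phase 4 = 163 m

163 m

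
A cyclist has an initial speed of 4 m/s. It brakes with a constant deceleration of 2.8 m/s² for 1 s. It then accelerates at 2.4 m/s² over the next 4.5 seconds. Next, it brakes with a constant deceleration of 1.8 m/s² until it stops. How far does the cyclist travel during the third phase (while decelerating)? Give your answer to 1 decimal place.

Phase 1 (decelerating): v₀ = 4.00 m/s, a = -2.8 m/s².
v = v₀ + at = 4.00 + (-2.8)(1) = 1.20 m/s
Δx = v₀t + ½at² = 4.00·1 + 0.5·-2.8·1² = 2.60 m

Phase 2 (accelerating): v₀ = 1.20 m/s, a = 2.4 m/s².
v = v₀ + at = 1.20 + (2.4)(4.5) = 12.0 m/s
Δx = v₀t + ½at² = 1.20·4.5 + 0.5·2.4·4.5² = 29.7 m

Phase 3 (decelerating): v₀ = 12.0 m/s, a = -1.8 m/s².
v = v₀ + at → t = (0 − 12.0) / -1.8 = 6.67 s
v² = v₀² + 2aΔx → Δx = (0² − 12.0²)/(2·-1.8) = 40.0 m
Distance in phase 3 = 40.0 m

40.0 m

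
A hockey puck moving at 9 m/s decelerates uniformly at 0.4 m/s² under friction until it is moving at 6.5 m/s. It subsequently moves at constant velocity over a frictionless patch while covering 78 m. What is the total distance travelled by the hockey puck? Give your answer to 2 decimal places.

126.44 m

Phase 1 (decelerating): v₀ = 9.00 m/s, a = -0.4 m/s².
v = v₀ + at → t = (6.5 − 9.00) / -0.4 = 6.25 s
v² = v₀² + 2aΔx → Δx = (6.5² − 9.00²)/(2·-0.4) = 48.4 m

Phase 2 (constant speed): v₀ = 6.50 m/s, a = 0 m/s².
Constant speed: t = d/v = 78/6.50 = 12.0 s
Total distance = 48.4 + 78.0 = 126 m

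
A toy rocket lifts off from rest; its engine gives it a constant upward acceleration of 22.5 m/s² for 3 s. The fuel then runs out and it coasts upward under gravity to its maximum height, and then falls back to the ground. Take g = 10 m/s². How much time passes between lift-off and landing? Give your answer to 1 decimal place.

Phase 1 (powered ascent): v₀ = 0 m/s, a = 22.5 m/s².
v = v₀ + at = 0 + (22.5)(3) = 67.5 m/s
Δx = v₀t + ½at² = 0·3 + 0.5·22.5·3² = 101 m

Phase 2 (coasting upward): v₀ = 67.5 m/s, a = -10 m/s².
v = v₀ + at → t = (0 − 67.5) / -10 = 6.75 s
v² = v₀² + 2aΔx → Δx = (0² − 67.5²)/(2·-10) = 228 m

Phase 3 (free fall): v₀ = 0 m/s, a = -10 m/s².
Falls 329 m from rest: t = √(2·329/10) = 8.11 s; v = g·t = 81.1 m/s.
Total time = 3.00 + 6.75 + 8.11 = 17.9 s

17.9 s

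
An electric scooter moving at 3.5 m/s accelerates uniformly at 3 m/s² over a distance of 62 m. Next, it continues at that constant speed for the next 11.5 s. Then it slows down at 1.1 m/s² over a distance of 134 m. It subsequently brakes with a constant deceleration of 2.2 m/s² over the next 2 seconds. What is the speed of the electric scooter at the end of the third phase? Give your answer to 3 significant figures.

Phase 1 (accelerating): v₀ = 3.50 m/s, a = 3 m/s².
v² = v₀² + 2aΔx = 3.50² + 2·3·62 = 384 → v = 19.6 m/s
t = (v − v₀)/a = (19.6 − 3.50)/3 = 5.37 s

Phase 2 (constant speed): v₀ = 19.6 m/s, a = 0 m/s².
v = v₀ + at = 19.6 + (0)(11.5) = 19.6 m/s
Δx = v₀t + ½at² = 19.6·11.5 + 0.5·0·11.5² = 225 m

Phase 3 (decelerating): v₀ = 19.6 m/s, a = -1.1 m/s².
v² = v₀² + 2aΔx = 19.6² + 2·-1.1·134 = 89.4 → v = 9.46 m/s
t = (v − v₀)/a = (9.46 − 19.6)/-1.1 = 9.22 s
Speed at end of phase 3 = 9.46 m/s

9.46 m/s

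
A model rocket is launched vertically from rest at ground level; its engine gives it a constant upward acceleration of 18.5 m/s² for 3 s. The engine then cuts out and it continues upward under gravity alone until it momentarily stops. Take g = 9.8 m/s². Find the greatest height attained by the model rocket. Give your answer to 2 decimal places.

240.41 m

Phase 1 (powered ascent): v₀ = 0 m/s, a = 18.5 m/s².
v = v₀ + at = 0 + (18.5)(3) = 55.5 m/s
Δx = v₀t + ½at² = 0·3 + 0.5·18.5·3² = 83.2 m

Phase 2 (coasting upward): v₀ = 55.5 m/s, a = -9.8 m/s².
v = v₀ + at → t = (0 − 55.5) / -9.8 = 5.66 s
v² = v₀² + 2aΔx → Δx = (0² − 55.5²)/(2·-9.8) = 157 m
Maximum height = 83.2 + 157 = 240 m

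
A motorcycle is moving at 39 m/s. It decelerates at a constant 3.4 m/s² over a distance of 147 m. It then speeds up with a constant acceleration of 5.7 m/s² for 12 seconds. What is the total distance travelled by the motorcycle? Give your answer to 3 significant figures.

Phase 1 (decelerating): v₀ = 39.0 m/s, a = -3.4 m/s².
v² = v₀² + 2aΔx = 39.0² + 2·-3.4·147 = 521 → v = 22.8 m/s
t = (v − v₀)/a = (22.8 − 39.0)/-3.4 = 4.75 s

Phase 2 (accelerating): v₀ = 22.8 m/s, a = 5.7 m/s².
v = v₀ + at = 22.8 + (5.7)(12) = 91.2 m/s
Δx = v₀t + ½at² = 22.8·12 + 0.5·5.7·12² = 684 m
Total distance = 147 + 684 = 831 m

831 m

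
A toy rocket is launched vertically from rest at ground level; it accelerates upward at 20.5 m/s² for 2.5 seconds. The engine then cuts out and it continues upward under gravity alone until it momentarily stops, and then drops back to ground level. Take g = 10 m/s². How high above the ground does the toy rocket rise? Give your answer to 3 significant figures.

Phase 1 (powered ascent): v₀ = 0 m/s, a = 20.5 m/s².
v = v₀ + at = 0 + (20.5)(2.5) = 51.2 m/s
Δx = v₀t + ½at² = 0·2.5 + 0.5·20.5·2.5² = 64.1 m

Phase 2 (coasting upward): v₀ = 51.2 m/s, a = -10 m/s².
v = v₀ + at → t = (0 − 51.2) / -10 = 5.12 s
v² = v₀² + 2aΔx → Δx = (0² − 51.2²)/(2·-10) = 131 m
Maximum height = 64.1 + 131 = 195 m

195 m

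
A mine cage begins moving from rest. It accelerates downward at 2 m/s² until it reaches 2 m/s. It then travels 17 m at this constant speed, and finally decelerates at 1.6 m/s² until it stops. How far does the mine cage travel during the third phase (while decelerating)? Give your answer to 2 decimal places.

1.25 m

Phase 1 (accelerating): v₀ = 0 m/s, a = 2 m/s².
v = v₀ + at → t = (2 − 0) / 2 = 1.00 s
v² = v₀² + 2aΔx → Δx = (2² − 0²)/(2·2) = 1.00 m

Phase 2 (constant speed): v₀ = 2.00 m/s, a = 0 m/s².
Constant speed: t = d/v = 17/2.00 = 8.50 s

Phase 3 (decelerating): v₀ = 2.00 m/s, a = -1.6 m/s².
v = v₀ + at → t = (0 − 2.00) / -1.6 = 1.25 s
v² = v₀² + 2aΔx → Δx = (0² − 2.00²)/(2·-1.6) = 1.25 m
Distance in phase 3 = 1.25 m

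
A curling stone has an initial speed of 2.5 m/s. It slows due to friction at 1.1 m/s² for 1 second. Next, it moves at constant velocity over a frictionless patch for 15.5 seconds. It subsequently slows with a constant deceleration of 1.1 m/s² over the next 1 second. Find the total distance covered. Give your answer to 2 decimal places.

Phase 1 (decelerating): v₀ = 2.50 m/s, a = -1.1 m/s².
v = v₀ + at = 2.50 + (-1.1)(1) = 1.40 m/s
Δx = v₀t + ½at² = 2.50·1 + 0.5·-1.1·1² = 1.95 m

Phase 2 (constant speed): v₀ = 1.40 m/s, a = 0 m/s².
v = v₀ + at = 1.40 + (0)(15.5) = 1.40 m/s
Δx = v₀t + ½at² = 1.40·15.5 + 0.5·0·15.5² = 21.7 m

Phase 3 (decelerating): v₀ = 1.40 m/s, a = -1.1 m/s².
v = v₀ + at = 1.40 + (-1.1)(1) = 0.300 m/s
Δx = v₀t + ½at² = 1.40·1 + 0.5·-1.1·1² = 0.850 m
Total distance = 1.95 + 21.7 + 0.850 = 24.5 m

24.50 m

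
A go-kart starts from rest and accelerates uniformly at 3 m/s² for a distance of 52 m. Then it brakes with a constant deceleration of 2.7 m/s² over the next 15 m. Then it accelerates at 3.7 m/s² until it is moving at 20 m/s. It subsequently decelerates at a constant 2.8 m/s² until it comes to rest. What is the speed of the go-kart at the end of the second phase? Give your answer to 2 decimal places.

15.20 m/s

Phase 1 (accelerating): v₀ = 0 m/s, a = 3 m/s².
v² = v₀² + 2aΔx = 0² + 2·3·52 = 312 → v = 17.7 m/s
t = (v − v₀)/a = (17.7 − 0)/3 = 5.89 s

Phase 2 (decelerating): v₀ = 17.7 m/s, a = -2.7 m/s².
v² = v₀² + 2aΔx = 17.7² + 2·-2.7·15 = 231 → v = 15.2 m/s
t = (v − v₀)/a = (15.2 − 17.7)/-2.7 = 0.913 s
Speed at end of phase 2 = 15.2 m/s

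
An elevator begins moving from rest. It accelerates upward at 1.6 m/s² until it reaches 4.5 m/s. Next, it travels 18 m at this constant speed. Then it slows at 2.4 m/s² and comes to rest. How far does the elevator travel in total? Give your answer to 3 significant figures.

Phase 1 (accelerating): v₀ = 0 m/s, a = 1.6 m/s².
v = v₀ + at → t = (4.5 − 0) / 1.6 = 2.81 s
v² = v₀² + 2aΔx → Δx = (4.5² − 0²)/(2·1.6) = 6.33 m

Phase 2 (constant speed): v₀ = 4.50 m/s, a = 0 m/s².
Constant speed: t = d/v = 18/4.50 = 4.00 s

Phase 3 (decelerating): v₀ = 4.50 m/s, a = -2.4 m/s².
v = v₀ + at → t = (0 − 4.50) / -2.4 = 1.88 s
v² = v₀² + 2aΔx → Δx = (0² − 4.50²)/(2·-2.4) = 4.22 m
Total distance = 6.33 + 18.0 + 4.22 = 28.5 m

28.5 m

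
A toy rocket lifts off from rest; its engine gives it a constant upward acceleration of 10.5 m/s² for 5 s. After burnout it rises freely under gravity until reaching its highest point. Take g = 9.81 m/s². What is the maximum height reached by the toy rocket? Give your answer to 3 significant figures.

Phase 1 (powered ascent): v₀ = 0 m/s, a = 10.5 m/s².
v = v₀ + at = 0 + (10.5)(5) = 52.5 m/s
Δx = v₀t + ½at² = 0·5 + 0.5·10.5·5² = 131 m

Phase 2 (coasting upward): v₀ = 52.5 m/s, a = -9.81 m/s².
v = v₀ + at → t = (0 − 52.5) / -9.81 = 5.35 s
v² = v₀² + 2aΔx → Δx = (0² − 52.5²)/(2·-9.81) = 140 m
Maximum height = 131 + 140 = 272 m

272 m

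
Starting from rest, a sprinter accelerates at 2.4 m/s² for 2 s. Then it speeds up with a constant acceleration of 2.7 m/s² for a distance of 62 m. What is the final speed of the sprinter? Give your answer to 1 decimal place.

18.9 m/s

Phase 1 (accelerating): v₀ = 0 m/s, a = 2.4 m/s².
v = v₀ + at = 0 + (2.4)(2) = 4.80 m/s
Δx = v₀t + ½at² = 0·2 + 0.5·2.4·2² = 4.80 m

Phase 2 (accelerating): v₀ = 4.80 m/s, a = 2.7 m/s².
v² = v₀² + 2aΔx = 4.80² + 2·2.7·62 = 358 → v = 18.9 m/s
t = (v − v₀)/a = (18.9 − 4.80)/2.7 = 5.23 s
Final speed = 18.9 m/s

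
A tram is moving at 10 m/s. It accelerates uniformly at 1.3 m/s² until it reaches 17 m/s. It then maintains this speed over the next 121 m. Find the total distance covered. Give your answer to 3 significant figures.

Phase 1 (accelerating): v₀ = 10.0 m/s, a = 1.3 m/s².
v = v₀ + at → t = (17 − 10.0) / 1.3 = 5.38 s
v² = v₀² + 2aΔx → Δx = (17² − 10.0²)/(2·1.3) = 72.7 m

Phase 2 (constant speed): v₀ = 17.0 m/s, a = 0 m/s².
Constant speed: t = d/v = 121/17.0 = 7.12 s
Total distance = 72.7 + 121 = 194 m

194 m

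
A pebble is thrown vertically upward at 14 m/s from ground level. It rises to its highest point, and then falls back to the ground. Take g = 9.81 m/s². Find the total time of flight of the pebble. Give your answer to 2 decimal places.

Phase 1 (rising): v₀ = 14.0 m/s, a = -9.81 m/s².
v = v₀ + at → t = (0 − 14.0) / -9.81 = 1.43 s
v² = v₀² + 2aΔx → Δx = (0² − 14.0²)/(2·-9.81) = 9.99 m

Phase 2 (falling): v₀ = 0 m/s, a = -9.81 m/s².
Falls 9.99 m from rest: t = √(2·9.99/9.81) = 1.43 s; v = g·t = 14.0 m/s.
Total time = 1.43 + 1.43 = 2.85 s

2.85 s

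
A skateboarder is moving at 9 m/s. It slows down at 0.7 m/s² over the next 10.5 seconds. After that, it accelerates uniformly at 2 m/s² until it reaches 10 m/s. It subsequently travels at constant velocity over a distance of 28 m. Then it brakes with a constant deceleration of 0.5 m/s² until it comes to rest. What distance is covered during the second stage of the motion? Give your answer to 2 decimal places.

Phase 1 (decelerating): v₀ = 9.00 m/s, a = -0.7 m/s².
v = v₀ + at = 9.00 + (-0.7)(10.5) = 1.65 m/s
Δx = v₀t + ½at² = 9.00·10.5 + 0.5·-0.7·10.5² = 55.9 m

Phase 2 (accelerating): v₀ = 1.65 m/s, a = 2 m/s².
v = v₀ + at → t = (10 − 1.65) / 2 = 4.17 s
v² = v₀² + 2aΔx → Δx = (10² − 1.65²)/(2·2) = 24.3 m
Distance in phase 2 = 24.3 m

24.32 m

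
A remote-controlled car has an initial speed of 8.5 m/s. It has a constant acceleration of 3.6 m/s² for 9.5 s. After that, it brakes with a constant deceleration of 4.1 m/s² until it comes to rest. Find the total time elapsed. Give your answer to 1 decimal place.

19.9 s

Phase 1 (accelerating): v₀ = 8.50 m/s, a = 3.6 m/s².
v = v₀ + at = 8.50 + (3.6)(9.5) = 42.7 m/s
Δx = v₀t + ½at² = 8.50·9.5 + 0.5·3.6·9.5² = 243 m

Phase 2 (decelerating): v₀ = 42.7 m/s, a = -4.1 m/s².
v = v₀ + at → t = (0 − 42.7) / -4.1 = 10.4 s
v² = v₀² + 2aΔx → Δx = (0² − 42.7²)/(2·-4.1) = 222 m
Total time = 9.50 + 10.4 = 19.9 s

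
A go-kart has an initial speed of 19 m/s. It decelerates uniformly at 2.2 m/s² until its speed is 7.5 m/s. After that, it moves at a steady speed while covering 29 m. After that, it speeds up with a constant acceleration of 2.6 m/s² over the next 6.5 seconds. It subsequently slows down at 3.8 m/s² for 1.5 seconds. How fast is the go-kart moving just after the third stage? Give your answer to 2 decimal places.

Phase 1 (decelerating): v₀ = 19.0 m/s, a = -2.2 m/s².
v = v₀ + at → t = (7.5 − 19.0) / -2.2 = 5.23 s
v² = v₀² + 2aΔx → Δx = (7.5² − 19.0²)/(2·-2.2) = 69.3 m

Phase 2 (constant speed): v₀ = 7.50 m/s, a = 0 m/s².
Constant speed: t = d/v = 29/7.50 = 3.87 s

Phase 3 (accelerating): v₀ = 7.50 m/s, a = 2.6 m/s².
v = v₀ + at = 7.50 + (2.6)(6.5) = 24.4 m/s
Δx = v₀t + ½at² = 7.50·6.5 + 0.5·2.6·6.5² = 104 m
Speed at end of phase 3 = 24.4 m/s

24.40 m/s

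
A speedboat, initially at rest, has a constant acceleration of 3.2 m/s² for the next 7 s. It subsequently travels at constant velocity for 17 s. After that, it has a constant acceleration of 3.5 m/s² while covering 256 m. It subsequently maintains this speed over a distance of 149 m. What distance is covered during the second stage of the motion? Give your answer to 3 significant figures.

381 m

Phase 1 (accelerating): v₀ = 0 m/s, a = 3.2 m/s².
v = v₀ + at = 0 + (3.2)(7) = 22.4 m/s
Δx = v₀t + ½at² = 0·7 + 0.5·3.2·7² = 78.4 m

Phase 2 (constant speed): v₀ = 22.4 m/s, a = 0 m/s².
v = v₀ + at = 22.4 + (0)(17) = 22.4 m/s
Δx = v₀t + ½at² = 22.4·17 + 0.5·0·17² = 381 m
Distance in phase 2 = 381 m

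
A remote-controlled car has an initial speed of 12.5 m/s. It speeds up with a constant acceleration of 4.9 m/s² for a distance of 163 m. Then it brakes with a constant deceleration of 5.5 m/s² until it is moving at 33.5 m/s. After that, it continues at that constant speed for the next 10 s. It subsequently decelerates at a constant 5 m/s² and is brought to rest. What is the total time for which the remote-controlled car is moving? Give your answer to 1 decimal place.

Phase 1 (accelerating): v₀ = 12.5 m/s, a = 4.9 m/s².
v² = v₀² + 2aΔx = 12.5² + 2·4.9·163 = 1750 → v = 41.9 m/s
t = (v − v₀)/a = (41.9 − 12.5)/4.9 = 6.00 s

Phase 2 (decelerating): v₀ = 41.9 m/s, a = -5.5 m/s².
v = v₀ + at → t = (33.5 − 41.9) / -5.5 = 1.52 s
v² = v₀² + 2aΔx → Δx = (33.5² − 41.9²)/(2·-5.5) = 57.4 m

Phase 3 (constant speed): v₀ = 33.5 m/s, a = 0 m/s².
v = v₀ + at = 33.5 + (0)(10) = 33.5 m/s
Δx = v₀t + ½at² = 33.5·10 + 0.5·0·10² = 335 m

Phase 4 (decelerating): v₀ = 33.5 m/s, a = -5 m/s².
v = v₀ + at → t = (0 − 33.5) / -5 = 6.70 s
v² = v₀² + 2aΔx → Δx = (0² − 33.5²)/(2·-5) = 112 m
Total time = 6.00 + 1.52 + 10.0 + 6.70 = 24.2 s

24.2 s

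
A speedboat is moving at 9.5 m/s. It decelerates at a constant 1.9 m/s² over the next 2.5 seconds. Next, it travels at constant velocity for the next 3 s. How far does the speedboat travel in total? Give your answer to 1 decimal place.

Phase 1 (decelerating): v₀ = 9.50 m/s, a = -1.9 m/s².
v = v₀ + at = 9.50 + (-1.9)(2.5) = 4.75 m/s
Δx = v₀t + ½at² = 9.50·2.5 + 0.5·-1.9·2.5² = 17.8 m

Phase 2 (constant speed): v₀ = 4.75 m/s, a = 0 m/s².
v = v₀ + at = 4.75 + (0)(3) = 4.75 m/s
Δx = v₀t + ½at² = 4.75·3 + 0.5·0·3² = 14.2 m
Total distance = 17.8 + 14.2 = 32.1 m

32.1 m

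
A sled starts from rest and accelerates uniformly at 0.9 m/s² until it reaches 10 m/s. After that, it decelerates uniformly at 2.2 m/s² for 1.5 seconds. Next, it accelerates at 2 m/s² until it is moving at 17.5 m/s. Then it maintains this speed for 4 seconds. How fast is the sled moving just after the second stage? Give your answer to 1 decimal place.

Phase 1 (accelerating): v₀ = 0 m/s, a = 0.9 m/s².
v = v₀ + at → t = (10 − 0) / 0.9 = 11.1 s
v² = v₀² + 2aΔx → Δx = (10² − 0²)/(2·0.9) = 55.6 m

Phase 2 (decelerating): v₀ = 10.0 m/s, a = -2.2 m/s².
v = v₀ + at = 10.0 + (-2.2)(1.5) = 6.70 m/s
Δx = v₀t + ½at² = 10.0·1.5 + 0.5·-2.2·1.5² = 12.5 m
Speed at end of phase 2 = 6.70 m/s

6.7 m/s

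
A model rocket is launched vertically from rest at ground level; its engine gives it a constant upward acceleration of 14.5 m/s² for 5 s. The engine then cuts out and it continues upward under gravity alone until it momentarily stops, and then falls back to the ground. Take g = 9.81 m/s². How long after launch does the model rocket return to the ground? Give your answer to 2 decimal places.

21.96 s

Phase 1 (powered ascent): v₀ = 0 m/s, a = 14.5 m/s².
v = v₀ + at = 0 + (14.5)(5) = 72.5 m/s
Δx = v₀t + ½at² = 0·5 + 0.5·14.5·5² = 181 m

Phase 2 (coasting upward): v₀ = 72.5 m/s, a = -9.81 m/s².
v = v₀ + at → t = (0 − 72.5) / -9.81 = 7.39 s
v² = v₀² + 2aΔx → Δx = (0² − 72.5²)/(2·-9.81) = 268 m

Phase 3 (free fall): v₀ = 0 m/s, a = -9.81 m/s².
Falls 449 m from rest: t = √(2·449/9.81) = 9.57 s; v = g·t = 93.9 m/s.
Total time = 5.00 + 7.39 + 9.57 = 22.0 s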